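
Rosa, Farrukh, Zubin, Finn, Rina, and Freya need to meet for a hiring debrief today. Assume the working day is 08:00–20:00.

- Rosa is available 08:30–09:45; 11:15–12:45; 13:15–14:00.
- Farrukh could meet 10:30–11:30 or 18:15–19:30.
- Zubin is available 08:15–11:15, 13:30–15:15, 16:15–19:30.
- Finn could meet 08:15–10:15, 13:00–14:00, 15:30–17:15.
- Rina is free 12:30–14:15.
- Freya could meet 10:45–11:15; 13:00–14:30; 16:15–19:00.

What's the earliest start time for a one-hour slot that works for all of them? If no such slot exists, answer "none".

none

Rosa ∩ Farrukh: 11:15-11:30.
Rosa ∩ Farrukh ∩ Zubin: ∅.
Rosa ∩ Farrukh ∩ Zubin ∩ Finn: ∅.
Rosa ∩ Farrukh ∩ Zubin ∩ Finn ∩ Rina: ∅.
Rosa ∩ Farrukh ∩ Zubin ∩ Finn ∩ Rina ∩ Freya: ∅.
There is no time when everyone is free.
No common window is at least 60 minutes long.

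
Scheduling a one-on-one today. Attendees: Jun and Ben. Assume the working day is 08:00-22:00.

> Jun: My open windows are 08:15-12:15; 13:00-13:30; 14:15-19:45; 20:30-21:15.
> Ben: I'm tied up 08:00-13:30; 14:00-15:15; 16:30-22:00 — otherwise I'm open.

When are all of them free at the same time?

Jun free: 08:15-12:15, 13:00-13:30, 14:15-19:45, 20:30-21:15.
Ben free: 13:30-14:00, 15:15-16:30 (invert busy blocks within the working day).
Jun ∩ Ben: 15:15-16:30.
Those are the intersection windows.

15:15-16:30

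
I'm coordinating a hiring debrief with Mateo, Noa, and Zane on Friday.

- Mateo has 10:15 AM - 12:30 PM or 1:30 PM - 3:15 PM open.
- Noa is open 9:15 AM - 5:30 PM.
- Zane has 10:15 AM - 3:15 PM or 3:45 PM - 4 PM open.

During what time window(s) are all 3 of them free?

10:15-12:30, 13:30-15:15

Mateo ∩ Noa: 10:15-12:30, 13:30-15:15.
Mateo ∩ Noa ∩ Zane: 10:15-12:30, 13:30-15:15.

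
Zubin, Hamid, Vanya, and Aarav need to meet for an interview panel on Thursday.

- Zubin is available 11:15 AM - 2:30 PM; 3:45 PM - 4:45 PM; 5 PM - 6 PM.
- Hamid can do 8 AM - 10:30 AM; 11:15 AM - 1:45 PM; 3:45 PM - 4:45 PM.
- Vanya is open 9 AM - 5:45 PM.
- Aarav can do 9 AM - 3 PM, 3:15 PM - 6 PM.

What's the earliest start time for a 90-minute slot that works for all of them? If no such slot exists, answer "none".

11:15

Zubin ∩ Hamid: 11:15-13:45, 15:45-16:45.
Zubin ∩ Hamid ∩ Vanya: 11:15-13:45, 15:45-16:45.
Zubin ∩ Hamid ∩ Vanya ∩ Aarav: 11:15-13:45, 15:45-16:45.
The first common window of at least 90 minutes is 11:15-13:45, so the earliest start is 11:15.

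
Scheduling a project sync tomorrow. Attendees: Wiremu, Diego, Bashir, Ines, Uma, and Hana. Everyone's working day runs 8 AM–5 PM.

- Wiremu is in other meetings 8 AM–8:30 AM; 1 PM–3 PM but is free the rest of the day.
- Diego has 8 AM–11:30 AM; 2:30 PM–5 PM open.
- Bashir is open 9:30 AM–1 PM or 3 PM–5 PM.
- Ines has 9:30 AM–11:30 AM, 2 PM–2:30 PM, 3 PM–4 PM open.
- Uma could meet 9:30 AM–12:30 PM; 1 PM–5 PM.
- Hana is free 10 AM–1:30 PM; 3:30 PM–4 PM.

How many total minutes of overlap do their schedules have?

120

Wiremu free: 08:30-13:00, 15:00-17:00 (invert busy blocks within the working day).
Diego free: 08:00-11:30, 14:30-17:00.
Bashir free: 09:30-13:00, 15:00-17:00.
Ines free: 09:30-11:30, 14:00-14:30, 15:00-16:00.
Uma free: 09:30-12:30, 13:00-17:00.
Hana free: 10:00-13:30, 15:30-16:00.
Wiremu ∩ Diego: 08:30-11:30, 15:00-17:00.
Wiremu ∩ Diego ∩ Bashir: 09:30-11:30, 15:00-17:00.
Wiremu ∩ Diego ∩ Bashir ∩ Ines: 09:30-11:30, 15:00-16:00.
Wiremu ∩ Diego ∩ Bashir ∩ Ines ∩ Uma: 09:30-11:30, 15:00-16:00.
Wiremu ∩ Diego ∩ Bashir ∩ Ines ∩ Uma ∩ Hana: 10:00-11:30, 15:30-16:00.
Summing the common windows: 90 + 30 = 120 minutes.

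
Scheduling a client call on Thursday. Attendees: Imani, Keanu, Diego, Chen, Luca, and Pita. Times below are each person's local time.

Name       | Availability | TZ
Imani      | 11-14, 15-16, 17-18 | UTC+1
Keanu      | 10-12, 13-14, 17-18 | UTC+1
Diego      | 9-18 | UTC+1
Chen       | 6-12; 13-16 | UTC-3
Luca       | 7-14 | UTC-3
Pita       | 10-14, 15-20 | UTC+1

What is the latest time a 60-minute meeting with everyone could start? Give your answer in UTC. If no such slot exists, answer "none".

16:00

Imani in UTC: 10:00-13:00, 14:00-15:00, 16:00-17:00 (subtract 1h to convert from UTC+1).
Keanu in UTC: 09:00-11:00, 12:00-13:00, 16:00-17:00 (subtract 1h to convert from UTC+1).
Diego in UTC: 08:00-17:00 (subtract 1h to convert from UTC+1).
Chen in UTC: 09:00-15:00, 16:00-19:00 (add 3h to convert from UTC-3).
Luca in UTC: 10:00-17:00 (add 3h to convert from UTC-3).
Pita in UTC: 09:00-13:00, 14:00-19:00 (subtract 1h to convert from UTC+1).
Imani ∩ Keanu: 10:00-11:00, 12:00-13:00, 16:00-17:00.
Imani ∩ Keanu ∩ Diego: 10:00-11:00, 12:00-13:00, 16:00-17:00.
Imani ∩ Keanu ∩ Diego ∩ Chen: 10:00-11:00, 12:00-13:00, 16:00-17:00.
Imani ∩ Keanu ∩ Diego ∩ Chen ∩ Luca: 10:00-11:00, 12:00-13:00, 16:00-17:00.
Imani ∩ Keanu ∩ Diego ∩ Chen ∩ Luca ∩ Pita: 10:00-11:00, 12:00-13:00, 16:00-17:00.
The last common window of at least 60 minutes is 16:00-17:00; a 60-minute meeting can start as late as 16:00 and still end by 17:00.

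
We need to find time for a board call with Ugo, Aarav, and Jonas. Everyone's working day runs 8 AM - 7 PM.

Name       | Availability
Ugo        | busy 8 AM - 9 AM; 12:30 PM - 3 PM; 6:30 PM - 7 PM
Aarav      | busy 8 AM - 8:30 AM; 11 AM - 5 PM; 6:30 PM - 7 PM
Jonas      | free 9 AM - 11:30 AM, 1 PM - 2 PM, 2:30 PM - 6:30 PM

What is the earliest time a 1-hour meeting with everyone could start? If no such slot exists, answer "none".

Ugo free: 09:00-12:30, 15:00-18:30 (invert busy blocks within the working day).
Aarav free: 08:30-11:00, 17:00-18:30 (invert busy blocks within the working day).
Jonas free: 09:00-11:30, 13:00-14:00, 14:30-18:30.
Ugo ∩ Aarav: 09:00-11:00, 17:00-18:30.
Ugo ∩ Aarav ∩ Jonas: 09:00-11:00, 17:00-18:30.
So the common availability across everyone is 09:00-11:00, 17:00-18:30.
The first common window of at least 60 minutes is 09:00-11:00, so the earliest start is 09:00.

09:00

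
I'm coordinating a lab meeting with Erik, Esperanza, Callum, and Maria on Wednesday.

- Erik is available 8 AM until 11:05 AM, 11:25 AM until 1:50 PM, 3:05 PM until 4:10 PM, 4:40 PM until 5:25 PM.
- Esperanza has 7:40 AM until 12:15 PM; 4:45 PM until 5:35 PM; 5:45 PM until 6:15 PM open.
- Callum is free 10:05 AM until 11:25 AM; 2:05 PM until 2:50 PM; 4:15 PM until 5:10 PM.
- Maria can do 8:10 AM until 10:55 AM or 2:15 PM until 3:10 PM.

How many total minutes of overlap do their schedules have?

Erik ∩ Esperanza: 08:00-11:05, 11:25-12:15, 16:45-17:25.
Erik ∩ Esperanza ∩ Callum: 10:05-11:05, 16:45-17:10.
Erik ∩ Esperanza ∩ Callum ∩ Maria: 10:05-10:55.
That's a single block of 50 minutes.

50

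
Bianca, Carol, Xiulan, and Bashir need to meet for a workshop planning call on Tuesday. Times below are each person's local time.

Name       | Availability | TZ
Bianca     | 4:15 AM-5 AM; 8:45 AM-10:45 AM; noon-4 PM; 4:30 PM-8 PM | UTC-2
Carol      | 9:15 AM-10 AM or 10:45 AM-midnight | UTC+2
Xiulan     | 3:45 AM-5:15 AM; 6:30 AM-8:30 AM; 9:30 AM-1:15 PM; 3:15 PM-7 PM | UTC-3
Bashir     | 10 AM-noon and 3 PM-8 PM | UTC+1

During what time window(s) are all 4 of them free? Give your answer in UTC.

10:45-11:00, 14:00-16:15, 18:30-19:00

Bianca in UTC: 06:15-07:00, 10:45-12:45, 14:00-18:00, 18:30-22:00 (add 2h to convert from UTC-2).
Carol in UTC: 07:15-08:00, 08:45-22:00 (subtract 2h to convert from UTC+2).
Xiulan in UTC: 06:45-08:15, 09:30-11:30, 12:30-16:15, 18:15-22:00 (add 3h to convert from UTC-3).
Bashir in UTC: 09:00-11:00, 14:00-19:00 (subtract 1h to convert from UTC+1).
Bianca ∩ Carol: 10:45-12:45, 14:00-18:00, 18:30-22:00.
Bianca ∩ Carol ∩ Xiulan: 10:45-11:30, 12:30-12:45, 14:00-16:15, 18:30-22:00.
Bianca ∩ Carol ∩ Xiulan ∩ Bashir: 10:45-11:00, 14:00-16:15, 18:30-19:00.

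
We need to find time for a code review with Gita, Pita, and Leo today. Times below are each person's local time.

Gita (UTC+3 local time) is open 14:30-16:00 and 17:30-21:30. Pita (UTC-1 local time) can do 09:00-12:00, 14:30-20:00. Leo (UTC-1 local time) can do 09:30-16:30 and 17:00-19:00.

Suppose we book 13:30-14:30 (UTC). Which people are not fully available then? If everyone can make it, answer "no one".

Gita in UTC: 11:30-13:00, 14:30-18:30 (subtract 3h to convert from UTC+3).
Pita in UTC: 10:00-13:00, 15:30-21:00 (add 1h to convert from UTC-1).
Leo in UTC: 10:30-17:30, 18:00-20:00 (add 1h to convert from UTC-1).
Gita: not fully free for 13:30-14:30. Pita: not fully free for 13:30-14:30. Leo: free for 13:30-14:30.

Gita, Pita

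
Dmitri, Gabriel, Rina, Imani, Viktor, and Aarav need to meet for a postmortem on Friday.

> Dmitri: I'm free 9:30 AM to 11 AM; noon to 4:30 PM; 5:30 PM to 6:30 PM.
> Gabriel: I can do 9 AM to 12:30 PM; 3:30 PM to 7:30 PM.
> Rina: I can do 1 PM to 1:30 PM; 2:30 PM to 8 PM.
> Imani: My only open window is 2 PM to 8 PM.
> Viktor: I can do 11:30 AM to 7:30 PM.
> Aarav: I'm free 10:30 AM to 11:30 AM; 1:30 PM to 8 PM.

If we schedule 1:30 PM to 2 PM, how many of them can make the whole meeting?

3

Dmitri, Viktor, and Aarav can make the full 13:30-14:00 slot — that's 3.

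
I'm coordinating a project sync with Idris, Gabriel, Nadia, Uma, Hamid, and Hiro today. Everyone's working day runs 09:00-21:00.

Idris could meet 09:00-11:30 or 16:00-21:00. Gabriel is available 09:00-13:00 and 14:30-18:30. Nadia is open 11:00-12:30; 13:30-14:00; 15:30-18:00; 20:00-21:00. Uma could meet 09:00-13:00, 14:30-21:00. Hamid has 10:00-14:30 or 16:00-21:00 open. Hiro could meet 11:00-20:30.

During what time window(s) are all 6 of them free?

Idris ∩ Gabriel: 09:00-11:30, 16:00-18:30.
Idris ∩ Gabriel ∩ Nadia: 11:00-11:30, 16:00-18:00.
Idris ∩ Gabriel ∩ Nadia ∩ Uma: 11:00-11:30, 16:00-18:00.
Idris ∩ Gabriel ∩ Nadia ∩ Uma ∩ Hamid: 11:00-11:30, 16:00-18:00.
Idris ∩ Gabriel ∩ Nadia ∩ Uma ∩ Hamid ∩ Hiro: 11:00-11:30, 16:00-18:00.

11:00-11:30, 16:00-18:00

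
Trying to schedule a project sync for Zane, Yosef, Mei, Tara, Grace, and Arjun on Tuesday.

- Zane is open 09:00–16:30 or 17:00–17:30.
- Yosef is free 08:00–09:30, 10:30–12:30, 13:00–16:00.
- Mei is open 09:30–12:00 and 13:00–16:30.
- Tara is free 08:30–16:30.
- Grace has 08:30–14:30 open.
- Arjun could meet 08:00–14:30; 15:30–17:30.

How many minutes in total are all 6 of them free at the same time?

180

Zane ∩ Yosef: 09:00-09:30, 10:30-12:30, 13:00-16:00.
Zane ∩ Yosef ∩ Mei: 10:30-12:00, 13:00-16:00.
Zane ∩ Yosef ∩ Mei ∩ Tara: 10:30-12:00, 13:00-16:00.
Zane ∩ Yosef ∩ Mei ∩ Tara ∩ Grace: 10:30-12:00, 13:00-14:30.
Zane ∩ Yosef ∩ Mei ∩ Tara ∩ Grace ∩ Arjun: 10:30-12:00, 13:00-14:30.
Those are the intersection windows.
Summing the common windows: 90 + 90 = 180 minutes.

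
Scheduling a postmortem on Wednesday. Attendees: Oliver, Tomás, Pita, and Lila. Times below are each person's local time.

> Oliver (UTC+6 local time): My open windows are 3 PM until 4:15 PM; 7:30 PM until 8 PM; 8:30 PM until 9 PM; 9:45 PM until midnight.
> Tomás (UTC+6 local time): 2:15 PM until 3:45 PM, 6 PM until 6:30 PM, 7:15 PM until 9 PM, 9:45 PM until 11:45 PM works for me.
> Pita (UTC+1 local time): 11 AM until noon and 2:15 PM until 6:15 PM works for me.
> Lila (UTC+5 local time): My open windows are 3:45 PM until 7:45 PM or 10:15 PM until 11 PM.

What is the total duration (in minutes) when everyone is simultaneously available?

Oliver in UTC: 09:00-10:15, 13:30-14:00, 14:30-15:00, 15:45-18:00 (subtract 6h to convert from UTC+6).
Tomás in UTC: 08:15-09:45, 12:00-12:30, 13:15-15:00, 15:45-17:45 (subtract 6h to convert from UTC+6).
Pita in UTC: 10:00-11:00, 13:15-17:15 (subtract 1h to convert from UTC+1).
Lila in UTC: 10:45-14:45, 17:15-18:00 (subtract 5h to convert from UTC+5).
Oliver ∩ Tomás: 09:00-09:45, 13:30-14:00, 14:30-15:00, 15:45-17:45.
Oliver ∩ Tomás ∩ Pita: 13:30-14:00, 14:30-15:00, 15:45-17:15.
Oliver ∩ Tomás ∩ Pita ∩ Lila: 13:30-14:00, 14:30-14:45.
Summing the common windows: 30 + 15 = 45 minutes.

45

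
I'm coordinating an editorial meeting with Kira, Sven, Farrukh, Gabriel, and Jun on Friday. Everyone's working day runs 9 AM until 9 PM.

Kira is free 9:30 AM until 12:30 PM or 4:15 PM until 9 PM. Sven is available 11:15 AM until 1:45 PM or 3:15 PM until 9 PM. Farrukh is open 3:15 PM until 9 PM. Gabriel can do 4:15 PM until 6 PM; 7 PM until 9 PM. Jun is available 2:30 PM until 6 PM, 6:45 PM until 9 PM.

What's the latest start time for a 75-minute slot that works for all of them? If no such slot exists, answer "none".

Kira ∩ Sven: 11:15-12:30, 16:15-21:00.
Kira ∩ Sven ∩ Farrukh: 16:15-21:00.
Kira ∩ Sven ∩ Farrukh ∩ Gabriel: 16:15-18:00, 19:00-21:00.
Kira ∩ Sven ∩ Farrukh ∩ Gabriel ∩ Jun: 16:15-18:00, 19:00-21:00.
So the common availability across everyone is 16:15-18:00, 19:00-21:00.
The last common window of at least 75 minutes is 19:00-21:00; a 75-minute meeting can start as late as 19:45 and still end by 21:00.

19:45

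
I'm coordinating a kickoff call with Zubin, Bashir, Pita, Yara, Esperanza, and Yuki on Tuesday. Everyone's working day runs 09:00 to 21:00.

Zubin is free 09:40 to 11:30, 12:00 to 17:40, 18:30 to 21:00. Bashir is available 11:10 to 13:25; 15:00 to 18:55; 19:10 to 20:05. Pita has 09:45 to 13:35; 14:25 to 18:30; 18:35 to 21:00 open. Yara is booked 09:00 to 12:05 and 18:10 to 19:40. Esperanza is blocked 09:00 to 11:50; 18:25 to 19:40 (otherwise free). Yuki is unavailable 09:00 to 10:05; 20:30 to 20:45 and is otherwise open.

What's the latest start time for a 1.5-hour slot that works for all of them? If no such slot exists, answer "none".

16:10

Zubin free: 09:40-11:30, 12:00-17:40, 18:30-21:00.
Bashir free: 11:10-13:25, 15:00-18:55, 19:10-20:05.
Pita free: 09:45-13:35, 14:25-18:30, 18:35-21:00.
Yara free: 12:05-18:10, 19:40-21:00 (invert busy blocks within the working day).
Esperanza free: 11:50-18:25, 19:40-21:00 (invert busy blocks within the working day).
Yuki free: 10:05-20:30, 20:45-21:00 (invert busy blocks within the working day).
Zubin ∩ Bashir: 11:10-11:30, 12:00-13:25, 15:00-17:40, 18:30-18:55, 19:10-20:05.
Zubin ∩ Bashir ∩ Pita: 11:10-11:30, 12:00-13:25, 15:00-17:40, 18:35-18:55, 19:10-20:05.
Zubin ∩ Bashir ∩ Pita ∩ Yara: 12:05-13:25, 15:00-17:40, 19:40-20:05.
Zubin ∩ Bashir ∩ Pita ∩ Yara ∩ Esperanza: 12:05-13:25, 15:00-17:40, 19:40-20:05.
Zubin ∩ Bashir ∩ Pita ∩ Yara ∩ Esperanza ∩ Yuki: 12:05-13:25, 15:00-17:40, 19:40-20:05.
The last common window of at least 90 minutes is 15:00-17:40; a 90-minute meeting can start as late as 16:10 and still end by 17:40.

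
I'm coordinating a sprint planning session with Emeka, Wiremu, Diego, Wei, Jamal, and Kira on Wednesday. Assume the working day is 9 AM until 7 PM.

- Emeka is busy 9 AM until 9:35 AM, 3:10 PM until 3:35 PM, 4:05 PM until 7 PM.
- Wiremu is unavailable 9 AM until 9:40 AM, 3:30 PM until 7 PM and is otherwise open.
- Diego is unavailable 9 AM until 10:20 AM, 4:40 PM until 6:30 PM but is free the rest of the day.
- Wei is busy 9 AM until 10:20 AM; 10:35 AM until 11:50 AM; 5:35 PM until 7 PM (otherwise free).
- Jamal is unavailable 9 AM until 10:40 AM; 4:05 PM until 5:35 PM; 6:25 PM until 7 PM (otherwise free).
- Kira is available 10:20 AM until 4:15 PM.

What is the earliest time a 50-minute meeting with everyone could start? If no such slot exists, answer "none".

Emeka free: 09:35-15:10, 15:35-16:05 (invert busy blocks within the working day).
Wiremu free: 09:40-15:30 (invert busy blocks within the working day).
Diego free: 10:20-16:40, 18:30-19:00 (invert busy blocks within the working day).
Wei free: 10:20-10:35, 11:50-17:35 (invert busy blocks within the working day).
Jamal free: 10:40-16:05, 17:35-18:25 (invert busy blocks within the working day).
Kira free: 10:20-16:15.
Emeka ∩ Wiremu: 09:40-15:10.
Emeka ∩ Wiremu ∩ Diego: 10:20-15:10.
Emeka ∩ Wiremu ∩ Diego ∩ Wei: 10:20-10:35, 11:50-15:10.
Emeka ∩ Wiremu ∩ Diego ∩ Wei ∩ Jamal: 11:50-15:10.
Emeka ∩ Wiremu ∩ Diego ∩ Wei ∩ Jamal ∩ Kira: 11:50-15:10.
The first common window of at least 50 minutes is 11:50-15:10, so the earliest start is 11:50.

11:50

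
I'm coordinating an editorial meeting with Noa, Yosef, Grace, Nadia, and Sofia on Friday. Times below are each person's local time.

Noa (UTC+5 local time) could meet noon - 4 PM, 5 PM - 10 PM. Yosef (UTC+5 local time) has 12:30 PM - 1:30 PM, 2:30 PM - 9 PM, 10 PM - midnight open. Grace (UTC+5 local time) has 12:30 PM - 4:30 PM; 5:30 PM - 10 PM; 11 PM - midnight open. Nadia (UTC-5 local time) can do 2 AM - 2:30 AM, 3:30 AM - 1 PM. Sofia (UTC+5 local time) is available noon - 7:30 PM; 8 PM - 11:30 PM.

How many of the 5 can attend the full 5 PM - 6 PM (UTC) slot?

3

Noa in UTC: 07:00-11:00, 12:00-17:00 (subtract 5h to convert from UTC+5).
Yosef in UTC: 07:30-08:30, 09:30-16:00, 17:00-19:00 (subtract 5h to convert from UTC+5).
Grace in UTC: 07:30-11:30, 12:30-17:00, 18:00-19:00 (subtract 5h to convert from UTC+5).
Nadia in UTC: 07:00-07:30, 08:30-18:00 (add 5h to convert from UTC-5).
Sofia in UTC: 07:00-14:30, 15:00-18:30 (subtract 5h to convert from UTC+5).
Yosef, Nadia, and Sofia can make the full 17:00-18:00 slot — that's 3.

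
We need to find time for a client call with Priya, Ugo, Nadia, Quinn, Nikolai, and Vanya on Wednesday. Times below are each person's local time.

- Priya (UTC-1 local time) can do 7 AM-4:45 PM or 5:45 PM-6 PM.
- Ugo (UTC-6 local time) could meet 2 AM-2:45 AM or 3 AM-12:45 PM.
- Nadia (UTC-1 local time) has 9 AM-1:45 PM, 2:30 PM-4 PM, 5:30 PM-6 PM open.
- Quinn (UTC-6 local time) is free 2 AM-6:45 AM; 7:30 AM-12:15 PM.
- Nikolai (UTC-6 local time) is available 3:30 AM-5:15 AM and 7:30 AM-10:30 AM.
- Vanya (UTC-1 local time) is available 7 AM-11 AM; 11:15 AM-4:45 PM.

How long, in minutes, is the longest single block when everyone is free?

Priya in UTC: 08:00-17:45, 18:45-19:00 (add 1h to convert from UTC-1).
Ugo in UTC: 08:00-08:45, 09:00-18:45 (add 6h to convert from UTC-6).
Nadia in UTC: 10:00-14:45, 15:30-17:00, 18:30-19:00 (add 1h to convert from UTC-1).
Quinn in UTC: 08:00-12:45, 13:30-18:15 (add 6h to convert from UTC-6).
Nikolai in UTC: 09:30-11:15, 13:30-16:30 (add 6h to convert from UTC-6).
Vanya in UTC: 08:00-12:00, 12:15-17:45 (add 1h to convert from UTC-1).
Priya ∩ Ugo: 08:00-08:45, 09:00-17:45.
Priya ∩ Ugo ∩ Nadia: 10:00-14:45, 15:30-17:00.
Priya ∩ Ugo ∩ Nadia ∩ Quinn: 10:00-12:45, 13:30-14:45, 15:30-17:00.
Priya ∩ Ugo ∩ Nadia ∩ Quinn ∩ Nikolai: 10:00-11:15, 13:30-14:45, 15:30-16:30.
Priya ∩ Ugo ∩ Nadia ∩ Quinn ∩ Nikolai ∩ Vanya: 10:00-11:15, 13:30-14:45, 15:30-16:30.
The longest is 10:00-11:15 at 75 minutes.

75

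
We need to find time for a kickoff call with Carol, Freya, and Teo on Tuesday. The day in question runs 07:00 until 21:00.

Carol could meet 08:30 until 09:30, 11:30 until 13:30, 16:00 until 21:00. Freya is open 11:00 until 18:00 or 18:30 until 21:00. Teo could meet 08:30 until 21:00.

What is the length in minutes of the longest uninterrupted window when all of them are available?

150

Carol ∩ Freya: 11:30-13:30, 16:00-18:00, 18:30-21:00.
Carol ∩ Freya ∩ Teo: 11:30-13:30, 16:00-18:00, 18:30-21:00.
The longest is 18:30-21:00 at 150 minutes.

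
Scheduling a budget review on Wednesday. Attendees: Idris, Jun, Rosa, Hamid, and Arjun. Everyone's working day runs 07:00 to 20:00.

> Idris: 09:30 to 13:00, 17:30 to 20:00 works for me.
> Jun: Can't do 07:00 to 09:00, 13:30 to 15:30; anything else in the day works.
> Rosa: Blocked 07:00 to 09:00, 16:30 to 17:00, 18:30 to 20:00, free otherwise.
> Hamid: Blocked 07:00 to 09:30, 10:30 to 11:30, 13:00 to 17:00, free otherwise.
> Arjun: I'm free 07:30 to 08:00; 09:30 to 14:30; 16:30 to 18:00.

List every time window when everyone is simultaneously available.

Idris free: 09:30-13:00, 17:30-20:00.
Jun free: 09:00-13:30, 15:30-20:00 (invert busy blocks within the working day).
Rosa free: 09:00-16:30, 17:00-18:30 (invert busy blocks within the working day).
Hamid free: 09:30-10:30, 11:30-13:00, 17:00-20:00 (invert busy blocks within the working day).
Arjun free: 07:30-08:00, 09:30-14:30, 16:30-18:00.
Idris ∩ Jun: 09:30-13:00, 17:30-20:00.
Idris ∩ Jun ∩ Rosa: 09:30-13:00, 17:30-18:30.
Idris ∩ Jun ∩ Rosa ∩ Hamid: 09:30-10:30, 11:30-13:00, 17:30-18:30.
Idris ∩ Jun ∩ Rosa ∩ Hamid ∩ Arjun: 09:30-10:30, 11:30-13:00, 17:30-18:00.
So the common availability across everyone is 09:30-10:30, 11:30-13:00, 17:30-18:00.

09:30-10:30, 11:30-13:00, 17:30-18:00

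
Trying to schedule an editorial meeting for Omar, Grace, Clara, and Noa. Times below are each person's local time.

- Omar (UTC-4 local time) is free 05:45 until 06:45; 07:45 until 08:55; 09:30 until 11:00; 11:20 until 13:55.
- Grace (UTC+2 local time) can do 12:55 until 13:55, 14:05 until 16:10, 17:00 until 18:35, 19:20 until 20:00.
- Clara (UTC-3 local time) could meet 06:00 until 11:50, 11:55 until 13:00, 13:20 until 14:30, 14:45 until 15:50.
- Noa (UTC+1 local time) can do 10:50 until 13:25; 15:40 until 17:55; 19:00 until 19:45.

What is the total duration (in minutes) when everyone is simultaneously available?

85

Omar in UTC: 09:45-10:45, 11:45-12:55, 13:30-15:00, 15:20-17:55 (add 4h to convert from UTC-4).
Grace in UTC: 10:55-11:55, 12:05-14:10, 15:00-16:35, 17:20-18:00 (subtract 2h to convert from UTC+2).
Clara in UTC: 09:00-14:50, 14:55-16:00, 16:20-17:30, 17:45-18:50 (add 3h to convert from UTC-3).
Noa in UTC: 09:50-12:25, 14:40-16:55, 18:00-18:45 (subtract 1h to convert from UTC+1).
Omar ∩ Grace: 11:45-11:55, 12:05-12:55, 13:30-14:10, 15:20-16:35, 17:20-17:55.
Omar ∩ Grace ∩ Clara: 11:45-11:55, 12:05-12:55, 13:30-14:10, 15:20-16:00, 16:20-16:35, 17:20-17:30, 17:45-17:55.
Omar ∩ Grace ∩ Clara ∩ Noa: 11:45-11:55, 12:05-12:25, 15:20-16:00, 16:20-16:35.
Summing the common windows: 10 + 20 + 40 + 15 = 85 minutes.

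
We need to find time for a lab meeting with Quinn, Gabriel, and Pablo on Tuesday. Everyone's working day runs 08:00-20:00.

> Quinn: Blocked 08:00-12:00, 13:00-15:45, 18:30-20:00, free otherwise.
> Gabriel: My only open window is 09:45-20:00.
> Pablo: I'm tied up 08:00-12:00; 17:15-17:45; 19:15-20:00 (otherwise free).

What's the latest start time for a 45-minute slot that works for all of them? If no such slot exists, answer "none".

17:45

Quinn free: 12:00-13:00, 15:45-18:30 (invert busy blocks within the working day).
Gabriel free: 09:45-20:00.
Pablo free: 12:00-17:15, 17:45-19:15 (invert busy blocks within the working day).
Quinn ∩ Gabriel: 12:00-13:00, 15:45-18:30.
Quinn ∩ Gabriel ∩ Pablo: 12:00-13:00, 15:45-17:15, 17:45-18:30.
The last common window of at least 45 minutes is 17:45-18:30; a 45-minute meeting can start as late as 17:45 and still end by 18:30.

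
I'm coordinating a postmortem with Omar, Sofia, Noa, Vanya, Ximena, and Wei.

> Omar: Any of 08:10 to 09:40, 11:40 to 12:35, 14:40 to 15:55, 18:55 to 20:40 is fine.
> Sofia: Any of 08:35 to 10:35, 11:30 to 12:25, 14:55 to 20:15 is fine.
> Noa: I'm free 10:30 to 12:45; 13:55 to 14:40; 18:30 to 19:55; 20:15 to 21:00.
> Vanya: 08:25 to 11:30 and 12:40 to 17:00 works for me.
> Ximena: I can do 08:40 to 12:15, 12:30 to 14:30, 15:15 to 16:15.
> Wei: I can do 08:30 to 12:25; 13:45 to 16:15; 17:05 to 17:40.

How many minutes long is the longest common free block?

0

Omar ∩ Sofia: 08:35-09:40, 11:40-12:25, 14:55-15:55, 18:55-20:15.
Omar ∩ Sofia ∩ Noa: 11:40-12:25, 18:55-19:55.
Omar ∩ Sofia ∩ Noa ∩ Vanya: ∅.
Omar ∩ Sofia ∩ Noa ∩ Vanya ∩ Ximena: ∅.
Omar ∩ Sofia ∩ Noa ∩ Vanya ∩ Ximena ∩ Wei: ∅.
There is no time when everyone is free.
No common window exists, so the longest block is 0 minutes.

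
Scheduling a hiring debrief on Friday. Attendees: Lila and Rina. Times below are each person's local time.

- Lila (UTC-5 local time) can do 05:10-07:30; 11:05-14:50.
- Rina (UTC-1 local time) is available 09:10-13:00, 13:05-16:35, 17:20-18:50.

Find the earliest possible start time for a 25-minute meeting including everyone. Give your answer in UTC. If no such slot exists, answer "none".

10:10

Lila in UTC: 10:10-12:30, 16:05-19:50 (add 5h to convert from UTC-5).
Rina in UTC: 10:10-14:00, 14:05-17:35, 18:20-19:50 (add 1h to convert from UTC-1).
Lila ∩ Rina: 10:10-12:30, 16:05-17:35, 18:20-19:50.
Those are the intersection windows.
The first common window of at least 25 minutes is 10:10-12:30, so the earliest start is 10:10.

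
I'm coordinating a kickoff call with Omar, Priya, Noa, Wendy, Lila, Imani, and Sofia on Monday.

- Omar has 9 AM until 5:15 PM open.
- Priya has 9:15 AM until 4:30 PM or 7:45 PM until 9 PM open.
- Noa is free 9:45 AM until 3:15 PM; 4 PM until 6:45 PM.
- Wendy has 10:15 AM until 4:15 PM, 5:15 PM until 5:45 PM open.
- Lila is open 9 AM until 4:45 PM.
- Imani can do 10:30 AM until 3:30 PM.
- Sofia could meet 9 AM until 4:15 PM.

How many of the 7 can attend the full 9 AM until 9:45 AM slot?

3

Omar, Lila, and Sofia can make the full 09:00-09:45 slot — that's 3.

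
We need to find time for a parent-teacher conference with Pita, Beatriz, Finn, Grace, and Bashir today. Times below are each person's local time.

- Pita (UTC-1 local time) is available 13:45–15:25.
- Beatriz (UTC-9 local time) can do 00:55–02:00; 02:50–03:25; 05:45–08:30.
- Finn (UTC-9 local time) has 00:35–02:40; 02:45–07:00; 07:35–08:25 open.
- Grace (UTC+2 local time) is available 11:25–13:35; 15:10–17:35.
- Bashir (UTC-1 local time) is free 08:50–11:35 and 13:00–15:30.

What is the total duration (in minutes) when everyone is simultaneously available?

Pita in UTC: 14:45-16:25 (add 1h to convert from UTC-1).
Beatriz in UTC: 09:55-11:00, 11:50-12:25, 14:45-17:30 (add 9h to convert from UTC-9).
Finn in UTC: 09:35-11:40, 11:45-16:00, 16:35-17:25 (add 9h to convert from UTC-9).
Grace in UTC: 09:25-11:35, 13:10-15:35 (subtract 2h to convert from UTC+2).
Bashir in UTC: 09:50-12:35, 14:00-16:30 (add 1h to convert from UTC-1).
Pita ∩ Beatriz: 14:45-16:25.
Pita ∩ Beatriz ∩ Finn: 14:45-16:00.
Pita ∩ Beatriz ∩ Finn ∩ Grace: 14:45-15:35.
Pita ∩ Beatriz ∩ Finn ∩ Grace ∩ Bashir: 14:45-15:35.
So the common availability across everyone is 14:45-15:35.
That's a single block of 50 minutes.

50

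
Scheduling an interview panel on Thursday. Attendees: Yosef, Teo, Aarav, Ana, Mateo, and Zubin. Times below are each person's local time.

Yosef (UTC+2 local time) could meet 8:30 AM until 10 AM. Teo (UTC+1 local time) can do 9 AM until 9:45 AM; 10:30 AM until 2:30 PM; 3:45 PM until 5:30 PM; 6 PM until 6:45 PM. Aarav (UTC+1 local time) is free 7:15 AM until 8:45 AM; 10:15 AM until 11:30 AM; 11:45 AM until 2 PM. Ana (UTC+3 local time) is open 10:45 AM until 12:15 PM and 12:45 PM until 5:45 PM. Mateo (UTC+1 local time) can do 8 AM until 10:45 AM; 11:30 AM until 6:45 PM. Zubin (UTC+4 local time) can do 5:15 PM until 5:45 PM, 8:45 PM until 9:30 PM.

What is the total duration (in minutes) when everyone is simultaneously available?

0

Yosef in UTC: 06:30-08:00 (subtract 2h to convert from UTC+2).
Teo in UTC: 08:00-08:45, 09:30-13:30, 14:45-16:30, 17:00-17:45 (subtract 1h to convert from UTC+1).
Aarav in UTC: 06:15-07:45, 09:15-10:30, 10:45-13:00 (subtract 1h to convert from UTC+1).
Ana in UTC: 07:45-09:15, 09:45-14:45 (subtract 3h to convert from UTC+3).
Mateo in UTC: 07:00-09:45, 10:30-17:45 (subtract 1h to convert from UTC+1).
Zubin in UTC: 13:15-13:45, 16:45-17:30 (subtract 4h to convert from UTC+4).
Yosef ∩ Teo: ∅.
Yosef ∩ Teo ∩ Aarav: ∅.
Yosef ∩ Teo ∩ Aarav ∩ Ana: ∅.
Yosef ∩ Teo ∩ Aarav ∩ Ana ∩ Mateo: ∅.
Yosef ∩ Teo ∩ Aarav ∩ Ana ∩ Mateo ∩ Zubin: ∅.
There is no time when everyone is free.
There is no common window, so the total is 0 minutes.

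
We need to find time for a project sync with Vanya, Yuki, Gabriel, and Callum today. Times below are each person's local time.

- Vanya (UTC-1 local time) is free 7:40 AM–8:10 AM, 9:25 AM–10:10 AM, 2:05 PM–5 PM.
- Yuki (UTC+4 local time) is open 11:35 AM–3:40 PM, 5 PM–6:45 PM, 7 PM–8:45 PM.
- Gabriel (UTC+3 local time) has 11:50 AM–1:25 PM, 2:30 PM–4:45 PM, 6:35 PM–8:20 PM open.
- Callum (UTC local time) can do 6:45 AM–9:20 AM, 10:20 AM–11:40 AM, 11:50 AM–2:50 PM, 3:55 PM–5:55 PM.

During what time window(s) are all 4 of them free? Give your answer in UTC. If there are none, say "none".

08:50-09:10, 15:55-16:45

Vanya in UTC: 08:40-09:10, 10:25-11:10, 15:05-18:00 (add 1h to convert from UTC-1).
Yuki in UTC: 07:35-11:40, 13:00-14:45, 15:00-16:45 (subtract 4h to convert from UTC+4).
Gabriel in UTC: 08:50-10:25, 11:30-13:45, 15:35-17:20 (subtract 3h to convert from UTC+3).
Callum in UTC: 06:45-09:20, 10:20-11:40, 11:50-14:50, 15:55-17:55.
Vanya ∩ Yuki: 08:40-09:10, 10:25-11:10, 15:05-16:45.
Vanya ∩ Yuki ∩ Gabriel: 08:50-09:10, 15:35-16:45.
Vanya ∩ Yuki ∩ Gabriel ∩ Callum: 08:50-09:10, 15:55-16:45.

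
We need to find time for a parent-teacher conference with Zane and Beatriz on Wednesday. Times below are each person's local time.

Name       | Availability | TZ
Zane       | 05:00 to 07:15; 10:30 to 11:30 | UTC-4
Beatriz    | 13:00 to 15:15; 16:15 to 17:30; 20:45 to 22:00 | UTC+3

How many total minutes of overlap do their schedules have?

75

Zane in UTC: 09:00-11:15, 14:30-15:30 (add 4h to convert from UTC-4).
Beatriz in UTC: 10:00-12:15, 13:15-14:30, 17:45-19:00 (subtract 3h to convert from UTC+3).
Zane ∩ Beatriz: 10:00-11:15.
Those are the intersection windows.
That's a single block of 75 minutes.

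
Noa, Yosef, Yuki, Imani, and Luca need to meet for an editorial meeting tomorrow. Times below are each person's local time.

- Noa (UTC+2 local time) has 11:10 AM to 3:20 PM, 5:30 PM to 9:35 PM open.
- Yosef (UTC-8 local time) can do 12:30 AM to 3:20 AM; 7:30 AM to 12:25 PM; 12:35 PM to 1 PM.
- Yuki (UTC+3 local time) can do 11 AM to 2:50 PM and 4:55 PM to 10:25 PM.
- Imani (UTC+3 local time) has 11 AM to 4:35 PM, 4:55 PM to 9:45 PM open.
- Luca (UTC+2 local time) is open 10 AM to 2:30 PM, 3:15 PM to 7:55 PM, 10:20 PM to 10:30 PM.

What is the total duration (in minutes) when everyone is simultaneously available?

Noa in UTC: 09:10-13:20, 15:30-19:35 (subtract 2h to convert from UTC+2).
Yosef in UTC: 08:30-11:20, 15:30-20:25, 20:35-21:00 (add 8h to convert from UTC-8).
Yuki in UTC: 08:00-11:50, 13:55-19:25 (subtract 3h to convert from UTC+3).
Imani in UTC: 08:00-13:35, 13:55-18:45 (subtract 3h to convert from UTC+3).
Luca in UTC: 08:00-12:30, 13:15-17:55, 20:20-20:30 (subtract 2h to convert from UTC+2).
Noa ∩ Yosef: 09:10-11:20, 15:30-19:35.
Noa ∩ Yosef ∩ Yuki: 09:10-11:20, 15:30-19:25.
Noa ∩ Yosef ∩ Yuki ∩ Imani: 09:10-11:20, 15:30-18:45.
Noa ∩ Yosef ∩ Yuki ∩ Imani ∩ Luca: 09:10-11:20, 15:30-17:55.
Summing the common windows: 130 + 145 = 275 minutes.

275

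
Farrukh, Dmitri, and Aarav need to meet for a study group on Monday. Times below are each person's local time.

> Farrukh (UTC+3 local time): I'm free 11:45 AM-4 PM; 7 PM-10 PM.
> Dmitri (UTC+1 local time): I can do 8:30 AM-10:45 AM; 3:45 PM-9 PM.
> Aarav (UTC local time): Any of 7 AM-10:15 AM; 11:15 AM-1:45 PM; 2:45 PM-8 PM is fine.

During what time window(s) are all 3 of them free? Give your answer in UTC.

08:45-09:45, 16:00-19:00

Farrukh in UTC: 08:45-13:00, 16:00-19:00 (subtract 3h to convert from UTC+3).
Dmitri in UTC: 07:30-09:45, 14:45-20:00 (subtract 1h to convert from UTC+1).
Aarav in UTC: 07:00-10:15, 11:15-13:45, 14:45-20:00.
Farrukh ∩ Dmitri: 08:45-09:45, 16:00-19:00.
Farrukh ∩ Dmitri ∩ Aarav: 08:45-09:45, 16:00-19:00.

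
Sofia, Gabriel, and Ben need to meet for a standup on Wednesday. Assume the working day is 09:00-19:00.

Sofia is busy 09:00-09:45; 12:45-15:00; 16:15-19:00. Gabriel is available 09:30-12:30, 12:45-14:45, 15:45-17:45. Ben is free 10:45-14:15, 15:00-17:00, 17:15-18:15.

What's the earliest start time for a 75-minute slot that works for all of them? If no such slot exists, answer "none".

10:45

Sofia free: 09:45-12:45, 15:00-16:15 (invert busy blocks within the working day).
Gabriel free: 09:30-12:30, 12:45-14:45, 15:45-17:45.
Ben free: 10:45-14:15, 15:00-17:00, 17:15-18:15.
Sofia ∩ Gabriel: 09:45-12:30, 15:45-16:15.
Sofia ∩ Gabriel ∩ Ben: 10:45-12:30, 15:45-16:15.
The first common window of at least 75 minutes is 10:45-12:30, so the earliest start is 10:45.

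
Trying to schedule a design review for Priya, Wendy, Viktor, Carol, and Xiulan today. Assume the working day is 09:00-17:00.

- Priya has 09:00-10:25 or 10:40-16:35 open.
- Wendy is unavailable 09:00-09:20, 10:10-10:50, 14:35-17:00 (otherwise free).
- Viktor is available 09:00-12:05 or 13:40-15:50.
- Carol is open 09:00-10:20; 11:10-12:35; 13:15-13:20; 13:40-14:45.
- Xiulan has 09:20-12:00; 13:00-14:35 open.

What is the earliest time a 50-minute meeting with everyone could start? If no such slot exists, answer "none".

Priya free: 09:00-10:25, 10:40-16:35.
Wendy free: 09:20-10:10, 10:50-14:35 (invert busy blocks within the working day).
Viktor free: 09:00-12:05, 13:40-15:50.
Carol free: 09:00-10:20, 11:10-12:35, 13:15-13:20, 13:40-14:45.
Xiulan free: 09:20-12:00, 13:00-14:35.
Priya ∩ Wendy: 09:20-10:10, 10:50-14:35.
Priya ∩ Wendy ∩ Viktor: 09:20-10:10, 10:50-12:05, 13:40-14:35.
Priya ∩ Wendy ∩ Viktor ∩ Carol: 09:20-10:10, 11:10-12:05, 13:40-14:35.
Priya ∩ Wendy ∩ Viktor ∩ Carol ∩ Xiulan: 09:20-10:10, 11:10-12:00, 13:40-14:35.
The first common window of at least 50 minutes is 09:20-10:10, so the earliest start is 09:20.

09:20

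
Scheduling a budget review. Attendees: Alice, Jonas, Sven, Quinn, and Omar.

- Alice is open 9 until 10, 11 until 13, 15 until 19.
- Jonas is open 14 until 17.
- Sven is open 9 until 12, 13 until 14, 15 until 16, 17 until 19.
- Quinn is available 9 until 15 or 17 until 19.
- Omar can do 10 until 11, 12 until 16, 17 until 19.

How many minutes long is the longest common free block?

0

Alice ∩ Jonas: 15:00-17:00.
Alice ∩ Jonas ∩ Sven: 15:00-16:00.
Alice ∩ Jonas ∩ Sven ∩ Quinn: ∅.
Alice ∩ Jonas ∩ Sven ∩ Quinn ∩ Omar: ∅.
There is no time when everyone is free.
No common window exists, so the longest block is 0 minutes.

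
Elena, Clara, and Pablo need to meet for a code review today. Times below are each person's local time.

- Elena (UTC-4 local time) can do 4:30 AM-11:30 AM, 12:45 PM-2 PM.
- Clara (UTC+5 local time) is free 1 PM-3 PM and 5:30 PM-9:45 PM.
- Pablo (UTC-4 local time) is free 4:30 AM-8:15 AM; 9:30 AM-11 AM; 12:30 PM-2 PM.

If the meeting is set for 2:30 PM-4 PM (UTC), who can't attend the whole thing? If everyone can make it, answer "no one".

Elena in UTC: 08:30-15:30, 16:45-18:00 (add 4h to convert from UTC-4).
Clara in UTC: 08:00-10:00, 12:30-16:45 (subtract 5h to convert from UTC+5).
Pablo in UTC: 08:30-12:15, 13:30-15:00, 16:30-18:00 (add 4h to convert from UTC-4).
Elena: not fully free for 14:30-16:00. Clara: free for 14:30-16:00. Pablo: not fully free for 14:30-16:00.

Elena, Pablo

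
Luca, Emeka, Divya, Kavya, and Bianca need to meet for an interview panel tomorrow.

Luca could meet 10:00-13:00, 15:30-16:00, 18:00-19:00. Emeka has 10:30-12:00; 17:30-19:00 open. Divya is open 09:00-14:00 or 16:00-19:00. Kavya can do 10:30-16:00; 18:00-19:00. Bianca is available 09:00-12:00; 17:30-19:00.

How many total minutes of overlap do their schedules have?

150

Luca ∩ Emeka: 10:30-12:00, 18:00-19:00.
Luca ∩ Emeka ∩ Divya: 10:30-12:00, 18:00-19:00.
Luca ∩ Emeka ∩ Divya ∩ Kavya: 10:30-12:00, 18:00-19:00.
Luca ∩ Emeka ∩ Divya ∩ Kavya ∩ Bianca: 10:30-12:00, 18:00-19:00.
Summing the common windows: 90 + 60 = 150 minutes.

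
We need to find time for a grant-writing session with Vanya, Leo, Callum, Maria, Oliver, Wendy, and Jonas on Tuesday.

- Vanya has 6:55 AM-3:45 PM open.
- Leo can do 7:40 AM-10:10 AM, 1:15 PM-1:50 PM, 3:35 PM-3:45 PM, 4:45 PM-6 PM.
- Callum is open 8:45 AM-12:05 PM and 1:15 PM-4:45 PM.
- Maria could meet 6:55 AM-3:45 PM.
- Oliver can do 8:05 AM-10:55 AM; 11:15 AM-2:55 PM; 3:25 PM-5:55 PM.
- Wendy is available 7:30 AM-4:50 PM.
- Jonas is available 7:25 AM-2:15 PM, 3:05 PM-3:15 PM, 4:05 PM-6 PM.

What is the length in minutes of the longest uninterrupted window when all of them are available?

Vanya ∩ Leo: 07:40-10:10, 13:15-13:50, 15:35-15:45.
Vanya ∩ Leo ∩ Callum: 08:45-10:10, 13:15-13:50, 15:35-15:45.
Vanya ∩ Leo ∩ Callum ∩ Maria: 08:45-10:10, 13:15-13:50, 15:35-15:45.
Vanya ∩ Leo ∩ Callum ∩ Maria ∩ Oliver: 08:45-10:10, 13:15-13:50, 15:35-15:45.
Vanya ∩ Leo ∩ Callum ∩ Maria ∩ Oliver ∩ Wendy: 08:45-10:10, 13:15-13:50, 15:35-15:45.
Vanya ∩ Leo ∩ Callum ∩ Maria ∩ Oliver ∩ Wendy ∩ Jonas: 08:45-10:10, 13:15-13:50.
The longest is 08:45-10:10 at 85 minutes.

85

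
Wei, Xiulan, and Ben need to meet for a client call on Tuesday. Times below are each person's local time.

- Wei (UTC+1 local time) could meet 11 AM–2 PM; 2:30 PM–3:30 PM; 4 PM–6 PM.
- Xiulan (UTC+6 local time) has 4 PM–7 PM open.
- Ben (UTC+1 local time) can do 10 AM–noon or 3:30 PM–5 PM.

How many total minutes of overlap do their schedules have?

60

Wei in UTC: 10:00-13:00, 13:30-14:30, 15:00-17:00 (subtract 1h to convert from UTC+1).
Xiulan in UTC: 10:00-13:00 (subtract 6h to convert from UTC+6).
Ben in UTC: 09:00-11:00, 14:30-16:00 (subtract 1h to convert from UTC+1).
Wei ∩ Xiulan: 10:00-13:00.
Wei ∩ Xiulan ∩ Ben: 10:00-11:00.
So the common availability across everyone is 10:00-11:00.
That's a single block of 60 minutes.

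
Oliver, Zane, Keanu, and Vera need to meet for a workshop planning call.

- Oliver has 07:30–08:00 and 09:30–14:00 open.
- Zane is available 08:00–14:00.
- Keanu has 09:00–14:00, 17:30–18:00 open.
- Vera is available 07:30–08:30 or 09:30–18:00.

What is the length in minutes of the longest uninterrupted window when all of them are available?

270

Oliver ∩ Zane: 09:30-14:00.
Oliver ∩ Zane ∩ Keanu: 09:30-14:00.
Oliver ∩ Zane ∩ Keanu ∩ Vera: 09:30-14:00.
Those are the intersection windows.
The longest is 09:30-14:00 at 270 minutes.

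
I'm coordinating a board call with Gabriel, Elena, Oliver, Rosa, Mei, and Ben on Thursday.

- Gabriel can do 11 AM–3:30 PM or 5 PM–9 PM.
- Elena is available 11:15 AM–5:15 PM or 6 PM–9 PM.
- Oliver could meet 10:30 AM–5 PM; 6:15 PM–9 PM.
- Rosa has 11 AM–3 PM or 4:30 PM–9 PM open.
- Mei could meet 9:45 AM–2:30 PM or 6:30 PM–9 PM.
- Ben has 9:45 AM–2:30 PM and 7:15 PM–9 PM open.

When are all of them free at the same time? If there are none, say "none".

Gabriel ∩ Elena: 11:15-15:30, 17:00-17:15, 18:00-21:00.
Gabriel ∩ Elena ∩ Oliver: 11:15-15:30, 18:15-21:00.
Gabriel ∩ Elena ∩ Oliver ∩ Rosa: 11:15-15:00, 18:15-21:00.
Gabriel ∩ Elena ∩ Oliver ∩ Rosa ∩ Mei: 11:15-14:30, 18:30-21:00.
Gabriel ∩ Elena ∩ Oliver ∩ Rosa ∩ Mei ∩ Ben: 11:15-14:30, 19:15-21:00.

11:15-14:30, 19:15-21:00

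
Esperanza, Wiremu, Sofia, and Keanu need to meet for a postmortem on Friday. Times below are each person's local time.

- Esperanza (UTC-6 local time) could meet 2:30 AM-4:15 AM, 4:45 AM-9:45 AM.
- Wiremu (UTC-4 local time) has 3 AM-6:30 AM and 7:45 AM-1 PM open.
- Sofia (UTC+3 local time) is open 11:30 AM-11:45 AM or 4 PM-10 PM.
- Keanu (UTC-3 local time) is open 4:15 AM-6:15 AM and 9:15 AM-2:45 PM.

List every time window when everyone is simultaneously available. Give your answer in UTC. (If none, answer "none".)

08:30-08:45, 13:00-15:45

Esperanza in UTC: 08:30-10:15, 10:45-15:45 (add 6h to convert from UTC-6).
Wiremu in UTC: 07:00-10:30, 11:45-17:00 (add 4h to convert from UTC-4).
Sofia in UTC: 08:30-08:45, 13:00-19:00 (subtract 3h to convert from UTC+3).
Keanu in UTC: 07:15-09:15, 12:15-17:45 (add 3h to convert from UTC-3).
Esperanza ∩ Wiremu: 08:30-10:15, 11:45-15:45.
Esperanza ∩ Wiremu ∩ Sofia: 08:30-08:45, 13:00-15:45.
Esperanza ∩ Wiremu ∩ Sofia ∩ Keanu: 08:30-08:45, 13:00-15:45.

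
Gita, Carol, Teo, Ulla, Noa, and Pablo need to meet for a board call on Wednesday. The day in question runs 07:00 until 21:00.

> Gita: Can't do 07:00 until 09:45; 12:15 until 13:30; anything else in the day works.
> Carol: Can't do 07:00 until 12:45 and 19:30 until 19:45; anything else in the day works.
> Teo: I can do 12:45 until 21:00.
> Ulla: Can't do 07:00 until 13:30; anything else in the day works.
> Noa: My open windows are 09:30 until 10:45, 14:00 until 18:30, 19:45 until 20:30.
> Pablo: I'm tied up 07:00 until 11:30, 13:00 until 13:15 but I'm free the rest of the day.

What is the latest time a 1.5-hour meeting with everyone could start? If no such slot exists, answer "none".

Gita free: 09:45-12:15, 13:30-21:00 (invert busy blocks within the working day).
Carol free: 12:45-19:30, 19:45-21:00 (invert busy blocks within the working day).
Teo free: 12:45-21:00.
Ulla free: 13:30-21:00 (invert busy blocks within the working day).
Noa free: 09:30-10:45, 14:00-18:30, 19:45-20:30.
Pablo free: 11:30-13:00, 13:15-21:00 (invert busy blocks within the working day).
Gita ∩ Carol: 13:30-19:30, 19:45-21:00.
Gita ∩ Carol ∩ Teo: 13:30-19:30, 19:45-21:00.
Gita ∩ Carol ∩ Teo ∩ Ulla: 13:30-19:30, 19:45-21:00.
Gita ∩ Carol ∩ Teo ∩ Ulla ∩ Noa: 14:00-18:30, 19:45-20:30.
Gita ∩ Carol ∩ Teo ∩ Ulla ∩ Noa ∩ Pablo: 14:00-18:30, 19:45-20:30.
Those are the intersection windows.
The last common window of at least 90 minutes is 14:00-18:30; a 90-minute meeting can start as late as 17:00 and still end by 18:30.

17:00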